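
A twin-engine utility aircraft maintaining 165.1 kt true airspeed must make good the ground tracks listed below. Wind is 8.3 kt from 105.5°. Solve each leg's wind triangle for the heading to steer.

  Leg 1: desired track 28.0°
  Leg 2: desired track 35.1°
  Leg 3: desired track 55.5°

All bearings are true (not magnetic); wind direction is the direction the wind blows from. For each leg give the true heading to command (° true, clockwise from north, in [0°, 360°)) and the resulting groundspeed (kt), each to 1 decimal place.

Leg 1: desired track 28.0°; wind correction +2.8° → command heading 30.8°, groundspeed 163.1 kt
Leg 2: desired track 35.1°; wind correction +2.7° → command heading 37.8°, groundspeed 162.1 kt
Leg 3: desired track 55.5°; wind correction +2.2° → command heading 57.7°, groundspeed 159.6 kt

Leg 1: heading=30.8°, groundspeed=163.1 kt
Leg 2: heading=37.8°, groundspeed=162.1 kt
Leg 3: heading=57.7°, groundspeed=159.6 kt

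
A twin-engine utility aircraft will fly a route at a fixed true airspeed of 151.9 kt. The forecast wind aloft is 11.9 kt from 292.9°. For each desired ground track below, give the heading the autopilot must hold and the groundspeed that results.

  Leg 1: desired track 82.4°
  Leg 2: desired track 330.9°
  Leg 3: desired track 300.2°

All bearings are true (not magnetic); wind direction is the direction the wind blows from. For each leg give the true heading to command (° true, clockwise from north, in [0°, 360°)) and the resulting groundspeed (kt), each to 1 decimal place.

Leg 1: heading=80.1°, groundspeed=162.0 kt
Leg 2: heading=328.1°, groundspeed=142.3 kt
Leg 3: heading=299.6°, groundspeed=140.1 kt

Leg 1: desired track 82.4°; wind correction -2.3° → command heading 80.1°, groundspeed 162.0 kt
Leg 2: desired track 330.9°; wind correction -2.8° → command heading 328.1°, groundspeed 142.3 kt
Leg 3: desired track 300.2°; wind correction -0.6° → command heading 299.6°, groundspeed 140.1 kt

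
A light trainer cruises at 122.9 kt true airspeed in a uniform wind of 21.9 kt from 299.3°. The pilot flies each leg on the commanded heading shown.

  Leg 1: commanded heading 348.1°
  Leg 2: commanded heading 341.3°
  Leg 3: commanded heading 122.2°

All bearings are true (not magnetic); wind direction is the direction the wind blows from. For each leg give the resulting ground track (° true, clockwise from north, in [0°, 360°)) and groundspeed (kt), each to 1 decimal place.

Leg 1: heading 348.1°; drift +8.6° → track 356.7°, groundspeed 109.7 kt
Leg 2: heading 341.3°; drift +7.8° → track 349.1°, groundspeed 107.6 kt
Leg 3: heading 122.2°; drift -0.4° → track 121.8°, groundspeed 144.8 kt

Leg 1: track=356.7°, groundspeed=109.7 kt
Leg 2: track=349.1°, groundspeed=107.6 kt
Leg 3: track=121.8°, groundspeed=144.8 kt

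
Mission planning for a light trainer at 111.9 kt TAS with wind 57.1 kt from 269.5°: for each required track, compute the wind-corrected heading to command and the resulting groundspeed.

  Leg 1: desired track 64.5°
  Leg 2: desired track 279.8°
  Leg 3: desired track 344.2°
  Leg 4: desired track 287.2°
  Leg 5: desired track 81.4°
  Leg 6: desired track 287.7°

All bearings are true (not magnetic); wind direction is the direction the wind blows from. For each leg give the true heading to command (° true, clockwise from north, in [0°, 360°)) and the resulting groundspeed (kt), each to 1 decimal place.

Leg 1: desired track 64.5°; wind correction -12.5° → command heading 52.0°, groundspeed 161.0 kt
Leg 2: desired track 279.8°; wind correction -5.2° → command heading 274.6°, groundspeed 55.3 kt
Leg 3: desired track 344.2°; wind correction -29.5° → command heading 314.7°, groundspeed 82.3 kt
Leg 4: desired track 287.2°; wind correction -8.9° → command heading 278.3°, groundspeed 56.1 kt
Leg 5: desired track 81.4°; wind correction -4.1° → command heading 77.3°, groundspeed 168.1 kt
Leg 6: desired track 287.7°; wind correction -9.2° → command heading 278.5°, groundspeed 56.2 kt

Leg 1: heading=52.0°, groundspeed=161.0 kt
Leg 2: heading=274.6°, groundspeed=55.3 kt
Leg 3: heading=314.7°, groundspeed=82.3 kt
Leg 4: heading=278.3°, groundspeed=56.1 kt
Leg 5: heading=77.3°, groundspeed=168.1 kt
Leg 6: heading=278.5°, groundspeed=56.2 kt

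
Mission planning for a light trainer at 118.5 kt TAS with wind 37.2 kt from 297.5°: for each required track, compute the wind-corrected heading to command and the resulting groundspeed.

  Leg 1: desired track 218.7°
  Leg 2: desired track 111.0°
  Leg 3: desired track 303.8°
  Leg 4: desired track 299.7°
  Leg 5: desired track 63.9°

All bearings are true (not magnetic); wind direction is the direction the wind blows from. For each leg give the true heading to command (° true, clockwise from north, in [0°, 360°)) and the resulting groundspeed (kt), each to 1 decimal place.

Leg 1: heading=236.6°, groundspeed=105.5 kt
Leg 2: heading=109.0°, groundspeed=155.4 kt
Leg 3: heading=301.8°, groundspeed=81.5 kt
Leg 4: heading=299.0°, groundspeed=81.3 kt
Leg 5: heading=49.3°, groundspeed=136.7 kt

Leg 1: desired track 218.7°; wind correction +17.9° → command heading 236.6°, groundspeed 105.5 kt
Leg 2: desired track 111.0°; wind correction -2.0° → command heading 109.0°, groundspeed 155.4 kt
Leg 3: desired track 303.8°; wind correction -2.0° → command heading 301.8°, groundspeed 81.5 kt
Leg 4: desired track 299.7°; wind correction -0.7° → command heading 299.0°, groundspeed 81.3 kt
Leg 5: desired track 63.9°; wind correction -14.6° → command heading 49.3°, groundspeed 136.7 kt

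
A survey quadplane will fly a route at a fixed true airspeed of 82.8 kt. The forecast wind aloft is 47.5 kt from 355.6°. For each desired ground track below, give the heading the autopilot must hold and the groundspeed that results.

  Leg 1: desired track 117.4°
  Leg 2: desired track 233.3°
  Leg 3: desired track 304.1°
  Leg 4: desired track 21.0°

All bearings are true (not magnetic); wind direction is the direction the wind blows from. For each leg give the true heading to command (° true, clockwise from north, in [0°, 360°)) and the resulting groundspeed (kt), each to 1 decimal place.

Leg 1: heading=88.2°, groundspeed=97.3 kt
Leg 2: heading=262.3°, groundspeed=97.8 kt
Leg 3: heading=330.8°, groundspeed=44.4 kt
Leg 4: heading=6.8°, groundspeed=37.3 kt

Leg 1: desired track 117.4°; wind correction -29.2° → command heading 88.2°, groundspeed 97.3 kt
Leg 2: desired track 233.3°; wind correction +29.0° → command heading 262.3°, groundspeed 97.8 kt
Leg 3: desired track 304.1°; wind correction +26.7° → command heading 330.8°, groundspeed 44.4 kt
Leg 4: desired track 21.0°; wind correction -14.2° → command heading 6.8°, groundspeed 37.3 kt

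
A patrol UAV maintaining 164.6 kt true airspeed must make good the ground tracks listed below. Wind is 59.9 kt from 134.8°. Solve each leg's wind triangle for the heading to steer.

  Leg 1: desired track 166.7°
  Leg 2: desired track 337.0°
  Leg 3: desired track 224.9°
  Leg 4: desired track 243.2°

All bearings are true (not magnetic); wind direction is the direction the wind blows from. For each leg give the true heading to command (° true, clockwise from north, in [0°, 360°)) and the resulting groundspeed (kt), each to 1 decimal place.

Leg 1: heading=155.6°, groundspeed=110.7 kt
Leg 2: heading=344.9°, groundspeed=218.5 kt
Leg 3: heading=203.6°, groundspeed=153.4 kt
Leg 4: heading=223.0°, groundspeed=173.4 kt

Leg 1: desired track 166.7°; wind correction -11.1° → command heading 155.6°, groundspeed 110.7 kt
Leg 2: desired track 337.0°; wind correction +7.9° → command heading 344.9°, groundspeed 218.5 kt
Leg 3: desired track 224.9°; wind correction -21.3° → command heading 203.6°, groundspeed 153.4 kt
Leg 4: desired track 243.2°; wind correction -20.2° → command heading 223.0°, groundspeed 173.4 kt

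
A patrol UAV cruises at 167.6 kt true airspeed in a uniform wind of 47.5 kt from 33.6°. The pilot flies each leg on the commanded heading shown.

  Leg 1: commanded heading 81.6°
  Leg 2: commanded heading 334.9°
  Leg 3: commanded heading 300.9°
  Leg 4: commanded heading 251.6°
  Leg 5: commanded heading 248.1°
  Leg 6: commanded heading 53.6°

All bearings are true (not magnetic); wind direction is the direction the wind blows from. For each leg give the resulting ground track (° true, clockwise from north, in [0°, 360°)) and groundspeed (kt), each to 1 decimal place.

Leg 1: track=96.2°, groundspeed=140.3 kt
Leg 2: track=319.0°, groundspeed=148.6 kt
Leg 3: track=285.3°, groundspeed=176.3 kt
Leg 4: track=243.5°, groundspeed=207.1 kt
Leg 5: track=240.7°, groundspeed=208.5 kt
Leg 6: track=61.1°, groundspeed=124.0 kt

Leg 1: heading 81.6°; drift +14.6° → track 96.2°, groundspeed 140.3 kt
Leg 2: heading 334.9°; drift -15.9° → track 319.0°, groundspeed 148.6 kt
Leg 3: heading 300.9°; drift -15.6° → track 285.3°, groundspeed 176.3 kt
Leg 4: heading 251.6°; drift -8.1° → track 243.5°, groundspeed 207.1 kt
Leg 5: heading 248.1°; drift -7.4° → track 240.7°, groundspeed 208.5 kt
Leg 6: heading 53.6°; drift +7.5° → track 61.1°, groundspeed 124.0 kt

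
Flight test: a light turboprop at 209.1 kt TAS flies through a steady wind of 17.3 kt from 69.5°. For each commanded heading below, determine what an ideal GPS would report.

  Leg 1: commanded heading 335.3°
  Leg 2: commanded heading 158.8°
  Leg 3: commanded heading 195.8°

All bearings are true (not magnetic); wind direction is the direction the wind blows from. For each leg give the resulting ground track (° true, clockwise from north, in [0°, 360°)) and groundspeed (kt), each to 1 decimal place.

Leg 1: track=330.6°, groundspeed=211.1 kt
Leg 2: track=163.5°, groundspeed=209.6 kt
Leg 3: track=199.4°, groundspeed=219.8 kt

Leg 1: heading 335.3°; drift -4.7° → track 330.6°, groundspeed 211.1 kt
Leg 2: heading 158.8°; drift +4.7° → track 163.5°, groundspeed 209.6 kt
Leg 3: heading 195.8°; drift +3.6° → track 199.4°, groundspeed 219.8 kt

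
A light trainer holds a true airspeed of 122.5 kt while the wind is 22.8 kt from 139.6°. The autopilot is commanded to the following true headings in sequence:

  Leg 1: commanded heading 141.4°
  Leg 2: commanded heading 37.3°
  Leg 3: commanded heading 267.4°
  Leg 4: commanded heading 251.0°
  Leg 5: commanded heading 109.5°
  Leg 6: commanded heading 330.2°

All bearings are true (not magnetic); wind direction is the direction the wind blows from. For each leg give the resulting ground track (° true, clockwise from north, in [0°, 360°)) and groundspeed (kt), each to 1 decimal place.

Leg 1: heading 141.4°; drift +0.4° → track 141.8°, groundspeed 99.7 kt
Leg 2: heading 37.3°; drift -9.9° → track 27.4°, groundspeed 129.3 kt
Leg 3: heading 267.4°; drift +7.5° → track 274.9°, groundspeed 137.7 kt
Leg 4: heading 251.0°; drift +9.2° → track 260.2°, groundspeed 132.5 kt
Leg 5: heading 109.5°; drift -6.3° → track 103.2°, groundspeed 103.4 kt
Leg 6: heading 330.2°; drift -1.7° → track 328.5°, groundspeed 145.0 kt

Leg 1: track=141.8°, groundspeed=99.7 kt
Leg 2: track=27.4°, groundspeed=129.3 kt
Leg 3: track=274.9°, groundspeed=137.7 kt
Leg 4: track=260.2°, groundspeed=132.5 kt
Leg 5: track=103.2°, groundspeed=103.4 kt
Leg 6: track=328.5°, groundspeed=145.0 kt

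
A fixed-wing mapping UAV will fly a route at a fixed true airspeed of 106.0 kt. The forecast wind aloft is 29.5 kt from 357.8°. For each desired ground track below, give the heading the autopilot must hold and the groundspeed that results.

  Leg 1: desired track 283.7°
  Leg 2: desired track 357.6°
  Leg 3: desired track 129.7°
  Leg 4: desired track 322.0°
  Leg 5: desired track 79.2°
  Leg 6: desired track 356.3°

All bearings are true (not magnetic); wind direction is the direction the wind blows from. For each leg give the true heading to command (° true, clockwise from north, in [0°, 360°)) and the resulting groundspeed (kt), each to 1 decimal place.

Leg 1: desired track 283.7°; wind correction +15.5° → command heading 299.2°, groundspeed 94.1 kt
Leg 2: desired track 357.6°; wind correction +0.1° → command heading 357.7°, groundspeed 76.5 kt
Leg 3: desired track 129.7°; wind correction -12.0° → command heading 117.7°, groundspeed 123.4 kt
Leg 4: desired track 322.0°; wind correction +9.4° → command heading 331.4°, groundspeed 80.7 kt
Leg 5: desired track 79.2°; wind correction -16.0° → command heading 63.2°, groundspeed 97.5 kt
Leg 6: desired track 356.3°; wind correction +0.4° → command heading 356.7°, groundspeed 76.5 kt

Leg 1: heading=299.2°, groundspeed=94.1 kt
Leg 2: heading=357.7°, groundspeed=76.5 kt
Leg 3: heading=117.7°, groundspeed=123.4 kt
Leg 4: heading=331.4°, groundspeed=80.7 kt
Leg 5: heading=63.2°, groundspeed=97.5 kt
Leg 6: heading=356.7°, groundspeed=76.5 kt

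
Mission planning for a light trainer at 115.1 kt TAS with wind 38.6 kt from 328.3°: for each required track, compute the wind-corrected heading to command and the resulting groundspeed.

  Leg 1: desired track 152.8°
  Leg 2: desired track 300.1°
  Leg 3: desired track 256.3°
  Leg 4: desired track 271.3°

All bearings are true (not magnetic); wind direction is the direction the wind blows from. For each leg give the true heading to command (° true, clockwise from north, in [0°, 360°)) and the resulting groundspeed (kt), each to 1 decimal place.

Leg 1: heading=154.3°, groundspeed=153.5 kt
Leg 2: heading=309.2°, groundspeed=79.6 kt
Leg 3: heading=274.9°, groundspeed=97.2 kt
Leg 4: heading=287.6°, groundspeed=89.4 kt

Leg 1: desired track 152.8°; wind correction +1.5° → command heading 154.3°, groundspeed 153.5 kt
Leg 2: desired track 300.1°; wind correction +9.1° → command heading 309.2°, groundspeed 79.6 kt
Leg 3: desired track 256.3°; wind correction +18.6° → command heading 274.9°, groundspeed 97.2 kt
Leg 4: desired track 271.3°; wind correction +16.3° → command heading 287.6°, groundspeed 89.4 kt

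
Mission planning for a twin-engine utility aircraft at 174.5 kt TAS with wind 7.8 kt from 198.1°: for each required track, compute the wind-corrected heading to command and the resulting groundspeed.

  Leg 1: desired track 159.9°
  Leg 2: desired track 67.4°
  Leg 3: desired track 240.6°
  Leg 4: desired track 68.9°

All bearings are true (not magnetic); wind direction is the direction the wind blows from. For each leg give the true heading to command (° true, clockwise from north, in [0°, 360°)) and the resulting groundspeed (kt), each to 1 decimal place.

Leg 1: heading=161.5°, groundspeed=168.3 kt
Leg 2: heading=69.3°, groundspeed=179.5 kt
Leg 3: heading=238.9°, groundspeed=168.7 kt
Leg 4: heading=70.9°, groundspeed=179.3 kt

Leg 1: desired track 159.9°; wind correction +1.6° → command heading 161.5°, groundspeed 168.3 kt
Leg 2: desired track 67.4°; wind correction +1.9° → command heading 69.3°, groundspeed 179.5 kt
Leg 3: desired track 240.6°; wind correction -1.7° → command heading 238.9°, groundspeed 168.7 kt
Leg 4: desired track 68.9°; wind correction +2.0° → command heading 70.9°, groundspeed 179.3 kt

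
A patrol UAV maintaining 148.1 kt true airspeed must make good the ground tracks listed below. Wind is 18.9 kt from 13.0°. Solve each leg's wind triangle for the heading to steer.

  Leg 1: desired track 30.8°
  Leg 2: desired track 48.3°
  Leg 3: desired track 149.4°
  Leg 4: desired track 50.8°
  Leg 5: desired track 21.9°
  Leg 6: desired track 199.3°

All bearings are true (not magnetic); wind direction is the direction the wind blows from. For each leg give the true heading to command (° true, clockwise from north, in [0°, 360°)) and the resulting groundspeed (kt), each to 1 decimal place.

Leg 1: desired track 30.8°; wind correction -2.2° → command heading 28.6°, groundspeed 130.0 kt
Leg 2: desired track 48.3°; wind correction -4.2° → command heading 44.1°, groundspeed 132.3 kt
Leg 3: desired track 149.4°; wind correction -5.0° → command heading 144.4°, groundspeed 161.2 kt
Leg 4: desired track 50.8°; wind correction -4.5° → command heading 46.3°, groundspeed 132.7 kt
Leg 5: desired track 21.9°; wind correction -1.1° → command heading 20.8°, groundspeed 129.4 kt
Leg 6: desired track 199.3°; wind correction +0.8° → command heading 200.1°, groundspeed 166.9 kt

Leg 1: heading=28.6°, groundspeed=130.0 kt
Leg 2: heading=44.1°, groundspeed=132.3 kt
Leg 3: heading=144.4°, groundspeed=161.2 kt
Leg 4: heading=46.3°, groundspeed=132.7 kt
Leg 5: heading=20.8°, groundspeed=129.4 kt
Leg 6: heading=200.1°, groundspeed=166.9 kt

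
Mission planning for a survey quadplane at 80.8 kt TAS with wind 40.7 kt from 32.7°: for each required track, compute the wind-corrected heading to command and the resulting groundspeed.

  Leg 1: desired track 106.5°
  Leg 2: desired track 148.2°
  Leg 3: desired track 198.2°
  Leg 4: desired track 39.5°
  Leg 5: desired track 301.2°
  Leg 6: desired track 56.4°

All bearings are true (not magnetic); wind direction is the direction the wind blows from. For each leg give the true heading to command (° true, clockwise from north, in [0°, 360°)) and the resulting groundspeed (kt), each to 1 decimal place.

Leg 1: heading=77.6°, groundspeed=59.4 kt
Leg 2: heading=121.2°, groundspeed=89.5 kt
Leg 3: heading=191.0°, groundspeed=119.6 kt
Leg 4: heading=36.1°, groundspeed=40.2 kt
Leg 5: heading=331.4°, groundspeed=70.9 kt
Leg 6: heading=44.7°, groundspeed=41.9 kt

Leg 1: desired track 106.5°; wind correction -28.9° → command heading 77.6°, groundspeed 59.4 kt
Leg 2: desired track 148.2°; wind correction -27.0° → command heading 121.2°, groundspeed 89.5 kt
Leg 3: desired track 198.2°; wind correction -7.2° → command heading 191.0°, groundspeed 119.6 kt
Leg 4: desired track 39.5°; wind correction -3.4° → command heading 36.1°, groundspeed 40.2 kt
Leg 5: desired track 301.2°; wind correction +30.2° → command heading 331.4°, groundspeed 70.9 kt
Leg 6: desired track 56.4°; wind correction -11.7° → command heading 44.7°, groundspeed 41.9 kt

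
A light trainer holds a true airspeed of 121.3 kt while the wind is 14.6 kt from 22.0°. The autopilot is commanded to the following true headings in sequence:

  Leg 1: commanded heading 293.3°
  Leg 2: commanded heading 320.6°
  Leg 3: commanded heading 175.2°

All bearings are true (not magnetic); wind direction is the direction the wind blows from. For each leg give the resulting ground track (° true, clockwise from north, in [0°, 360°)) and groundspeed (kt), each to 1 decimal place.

Leg 1: heading 293.3°; drift -6.9° → track 286.4°, groundspeed 121.8 kt
Leg 2: heading 320.6°; drift -6.4° → track 314.2°, groundspeed 115.0 kt
Leg 3: heading 175.2°; drift +2.8° → track 178.0°, groundspeed 134.5 kt

Leg 1: track=286.4°, groundspeed=121.8 kt
Leg 2: track=314.2°, groundspeed=115.0 kt
Leg 3: track=178.0°, groundspeed=134.5 kt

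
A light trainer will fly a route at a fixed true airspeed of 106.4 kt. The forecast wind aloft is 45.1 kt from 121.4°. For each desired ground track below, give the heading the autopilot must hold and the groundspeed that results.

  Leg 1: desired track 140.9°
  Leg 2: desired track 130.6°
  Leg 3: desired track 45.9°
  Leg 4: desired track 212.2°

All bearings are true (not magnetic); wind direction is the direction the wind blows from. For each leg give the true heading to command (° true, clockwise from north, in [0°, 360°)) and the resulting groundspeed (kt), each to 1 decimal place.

Leg 1: heading=132.8°, groundspeed=62.8 kt
Leg 2: heading=126.7°, groundspeed=61.6 kt
Leg 3: heading=70.1°, groundspeed=85.7 kt
Leg 4: heading=187.1°, groundspeed=97.0 kt

Leg 1: desired track 140.9°; wind correction -8.1° → command heading 132.8°, groundspeed 62.8 kt
Leg 2: desired track 130.6°; wind correction -3.9° → command heading 126.7°, groundspeed 61.6 kt
Leg 3: desired track 45.9°; wind correction +24.2° → command heading 70.1°, groundspeed 85.7 kt
Leg 4: desired track 212.2°; wind correction -25.1° → command heading 187.1°, groundspeed 97.0 kt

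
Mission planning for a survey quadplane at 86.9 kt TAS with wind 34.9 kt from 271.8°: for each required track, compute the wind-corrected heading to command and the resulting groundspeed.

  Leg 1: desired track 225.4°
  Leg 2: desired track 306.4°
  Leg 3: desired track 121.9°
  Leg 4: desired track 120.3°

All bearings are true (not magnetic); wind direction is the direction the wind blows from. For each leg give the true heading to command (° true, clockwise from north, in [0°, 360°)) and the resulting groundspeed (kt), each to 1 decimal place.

Leg 1: heading=242.3°, groundspeed=59.1 kt
Leg 2: heading=293.2°, groundspeed=55.9 kt
Leg 3: heading=133.5°, groundspeed=115.3 kt
Leg 4: heading=131.3°, groundspeed=116.0 kt

Leg 1: desired track 225.4°; wind correction +16.9° → command heading 242.3°, groundspeed 59.1 kt
Leg 2: desired track 306.4°; wind correction -13.2° → command heading 293.2°, groundspeed 55.9 kt
Leg 3: desired track 121.9°; wind correction +11.6° → command heading 133.5°, groundspeed 115.3 kt
Leg 4: desired track 120.3°; wind correction +11.0° → command heading 131.3°, groundspeed 116.0 kt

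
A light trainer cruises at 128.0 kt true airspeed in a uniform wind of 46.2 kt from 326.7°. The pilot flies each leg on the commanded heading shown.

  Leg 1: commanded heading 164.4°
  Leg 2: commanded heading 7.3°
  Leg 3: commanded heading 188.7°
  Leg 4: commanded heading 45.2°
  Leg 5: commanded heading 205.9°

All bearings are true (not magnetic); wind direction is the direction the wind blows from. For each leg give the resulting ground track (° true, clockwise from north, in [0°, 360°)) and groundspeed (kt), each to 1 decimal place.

Leg 1: heading 164.4°; drift -4.7° → track 159.7°, groundspeed 172.6 kt
Leg 2: heading 7.3°; drift +17.9° → track 25.2°, groundspeed 97.7 kt
Leg 3: heading 188.7°; drift -10.8° → track 177.9°, groundspeed 165.3 kt
Leg 4: heading 45.2°; drift +20.9° → track 66.1°, groundspeed 127.1 kt
Leg 5: heading 205.9°; drift -14.7° → track 191.2°, groundspeed 156.8 kt

Leg 1: track=159.7°, groundspeed=172.6 kt
Leg 2: track=25.2°, groundspeed=97.7 kt
Leg 3: track=177.9°, groundspeed=165.3 kt
Leg 4: track=66.1°, groundspeed=127.1 kt
Leg 5: track=191.2°, groundspeed=156.8 kt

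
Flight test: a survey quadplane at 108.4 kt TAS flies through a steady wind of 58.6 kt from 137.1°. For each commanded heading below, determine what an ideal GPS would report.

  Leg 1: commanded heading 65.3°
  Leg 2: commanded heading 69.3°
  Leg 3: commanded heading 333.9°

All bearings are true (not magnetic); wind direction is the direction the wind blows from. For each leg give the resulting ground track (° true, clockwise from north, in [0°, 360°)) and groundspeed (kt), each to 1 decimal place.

Leg 1: track=33.6°, groundspeed=105.9 kt
Leg 2: track=37.1°, groundspeed=101.9 kt
Leg 3: track=328.0°, groundspeed=165.4 kt

Leg 1: heading 65.3°; drift -31.7° → track 33.6°, groundspeed 105.9 kt
Leg 2: heading 69.3°; drift -32.2° → track 37.1°, groundspeed 101.9 kt
Leg 3: heading 333.9°; drift -5.9° → track 328.0°, groundspeed 165.4 kt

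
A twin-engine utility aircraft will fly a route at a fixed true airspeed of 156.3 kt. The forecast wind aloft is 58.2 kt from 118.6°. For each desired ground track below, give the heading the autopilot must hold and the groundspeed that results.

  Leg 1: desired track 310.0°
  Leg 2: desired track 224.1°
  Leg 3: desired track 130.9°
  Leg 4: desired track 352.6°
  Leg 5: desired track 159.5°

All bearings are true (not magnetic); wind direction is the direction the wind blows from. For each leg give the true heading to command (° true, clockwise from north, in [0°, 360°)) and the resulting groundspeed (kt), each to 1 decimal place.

Leg 1: heading=314.2°, groundspeed=212.9 kt
Leg 2: heading=203.1°, groundspeed=161.4 kt
Leg 3: heading=126.4°, groundspeed=98.9 kt
Leg 4: heading=10.1°, groundspeed=183.2 kt
Leg 5: heading=145.4°, groundspeed=107.6 kt

Leg 1: desired track 310.0°; wind correction +4.2° → command heading 314.2°, groundspeed 212.9 kt
Leg 2: desired track 224.1°; wind correction -21.0° → command heading 203.1°, groundspeed 161.4 kt
Leg 3: desired track 130.9°; wind correction -4.5° → command heading 126.4°, groundspeed 98.9 kt
Leg 4: desired track 352.6°; wind correction +17.5° → command heading 10.1°, groundspeed 183.2 kt
Leg 5: desired track 159.5°; wind correction -14.1° → command heading 145.4°, groundspeed 107.6 kt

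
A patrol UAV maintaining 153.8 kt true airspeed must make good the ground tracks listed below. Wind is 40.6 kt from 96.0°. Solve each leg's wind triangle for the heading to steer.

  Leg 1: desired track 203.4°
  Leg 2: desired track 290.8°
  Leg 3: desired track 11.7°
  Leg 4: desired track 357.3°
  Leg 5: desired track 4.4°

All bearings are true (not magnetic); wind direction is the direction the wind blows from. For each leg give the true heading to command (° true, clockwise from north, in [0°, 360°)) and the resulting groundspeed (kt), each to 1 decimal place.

Leg 1: heading=188.8°, groundspeed=161.0 kt
Leg 2: heading=294.7°, groundspeed=192.7 kt
Leg 3: heading=26.9°, groundspeed=144.4 kt
Leg 4: heading=12.4°, groundspeed=154.6 kt
Leg 5: heading=19.7°, groundspeed=149.5 kt

Leg 1: desired track 203.4°; wind correction -14.6° → command heading 188.8°, groundspeed 161.0 kt
Leg 2: desired track 290.8°; wind correction +3.9° → command heading 294.7°, groundspeed 192.7 kt
Leg 3: desired track 11.7°; wind correction +15.2° → command heading 26.9°, groundspeed 144.4 kt
Leg 4: desired track 357.3°; wind correction +15.1° → command heading 12.4°, groundspeed 154.6 kt
Leg 5: desired track 4.4°; wind correction +15.3° → command heading 19.7°, groundspeed 149.5 kt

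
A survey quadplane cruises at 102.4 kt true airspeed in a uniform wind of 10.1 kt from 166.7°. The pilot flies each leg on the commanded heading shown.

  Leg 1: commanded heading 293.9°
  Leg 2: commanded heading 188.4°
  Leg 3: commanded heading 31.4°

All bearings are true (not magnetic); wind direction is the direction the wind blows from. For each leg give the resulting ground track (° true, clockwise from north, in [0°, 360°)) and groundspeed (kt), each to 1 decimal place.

Leg 1: track=298.1°, groundspeed=108.8 kt
Leg 2: track=190.7°, groundspeed=93.1 kt
Leg 3: track=27.7°, groundspeed=109.8 kt

Leg 1: heading 293.9°; drift +4.2° → track 298.1°, groundspeed 108.8 kt
Leg 2: heading 188.4°; drift +2.3° → track 190.7°, groundspeed 93.1 kt
Leg 3: heading 31.4°; drift -3.7° → track 27.7°, groundspeed 109.8 kt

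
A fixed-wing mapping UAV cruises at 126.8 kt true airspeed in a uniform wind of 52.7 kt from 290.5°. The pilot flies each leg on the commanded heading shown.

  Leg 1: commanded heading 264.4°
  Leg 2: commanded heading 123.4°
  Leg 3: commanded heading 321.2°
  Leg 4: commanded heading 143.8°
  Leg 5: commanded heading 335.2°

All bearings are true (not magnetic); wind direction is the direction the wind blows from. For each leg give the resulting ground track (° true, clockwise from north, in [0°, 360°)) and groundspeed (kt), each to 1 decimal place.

Leg 1: track=248.1°, groundspeed=82.8 kt
Leg 2: track=119.6°, groundspeed=178.6 kt
Leg 3: track=339.5°, groundspeed=85.8 kt
Leg 4: track=134.2°, groundspeed=173.3 kt
Leg 5: track=357.7°, groundspeed=96.7 kt

Leg 1: heading 264.4°; drift -16.3° → track 248.1°, groundspeed 82.8 kt
Leg 2: heading 123.4°; drift -3.8° → track 119.6°, groundspeed 178.6 kt
Leg 3: heading 321.2°; drift +18.3° → track 339.5°, groundspeed 85.8 kt
Leg 4: heading 143.8°; drift -9.6° → track 134.2°, groundspeed 173.3 kt
Leg 5: heading 335.2°; drift +22.5° → track 357.7°, groundspeed 96.7 kt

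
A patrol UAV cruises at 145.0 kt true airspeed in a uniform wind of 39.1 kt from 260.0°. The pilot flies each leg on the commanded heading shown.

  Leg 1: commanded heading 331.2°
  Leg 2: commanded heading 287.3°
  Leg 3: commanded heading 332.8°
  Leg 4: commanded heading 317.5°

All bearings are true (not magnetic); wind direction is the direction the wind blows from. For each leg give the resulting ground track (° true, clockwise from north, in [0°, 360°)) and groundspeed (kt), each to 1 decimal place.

Leg 1: track=346.8°, groundspeed=137.5 kt
Leg 2: track=296.5°, groundspeed=111.7 kt
Leg 3: track=348.4°, groundspeed=138.6 kt
Leg 4: track=332.4°, groundspeed=128.3 kt

Leg 1: heading 331.2°; drift +15.6° → track 346.8°, groundspeed 137.5 kt
Leg 2: heading 287.3°; drift +9.2° → track 296.5°, groundspeed 111.7 kt
Leg 3: heading 332.8°; drift +15.6° → track 348.4°, groundspeed 138.6 kt
Leg 4: heading 317.5°; drift +14.9° → track 332.4°, groundspeed 128.3 kt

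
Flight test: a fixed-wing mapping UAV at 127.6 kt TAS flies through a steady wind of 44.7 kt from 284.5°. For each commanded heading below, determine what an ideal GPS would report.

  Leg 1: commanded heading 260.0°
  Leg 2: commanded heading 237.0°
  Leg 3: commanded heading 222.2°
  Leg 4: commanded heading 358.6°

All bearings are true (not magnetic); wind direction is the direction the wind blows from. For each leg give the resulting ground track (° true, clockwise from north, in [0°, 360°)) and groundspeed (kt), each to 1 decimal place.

Leg 1: track=248.0°, groundspeed=88.9 kt
Leg 2: track=218.3°, groundspeed=102.8 kt
Leg 3: track=201.9°, groundspeed=113.9 kt
Leg 4: track=19.0°, groundspeed=123.1 kt

Leg 1: heading 260.0°; drift -12.0° → track 248.0°, groundspeed 88.9 kt
Leg 2: heading 237.0°; drift -18.7° → track 218.3°, groundspeed 102.8 kt
Leg 3: heading 222.2°; drift -20.3° → track 201.9°, groundspeed 113.9 kt
Leg 4: heading 358.6°; drift +20.4° → track 19.0°, groundspeed 123.1 kt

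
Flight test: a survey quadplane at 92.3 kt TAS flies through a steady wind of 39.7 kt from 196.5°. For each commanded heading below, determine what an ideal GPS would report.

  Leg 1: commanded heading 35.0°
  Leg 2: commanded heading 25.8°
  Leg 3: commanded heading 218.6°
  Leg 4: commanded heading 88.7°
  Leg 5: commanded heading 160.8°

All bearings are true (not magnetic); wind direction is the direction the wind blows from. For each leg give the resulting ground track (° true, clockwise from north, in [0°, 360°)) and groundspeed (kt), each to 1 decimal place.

Leg 1: heading 35.0°; drift -5.5° → track 29.5°, groundspeed 130.6 kt
Leg 2: heading 25.8°; drift -2.8° → track 23.0°, groundspeed 131.6 kt
Leg 3: heading 218.6°; drift +15.1° → track 233.7°, groundspeed 57.5 kt
Leg 4: heading 88.7°; drift -19.9° → track 68.8°, groundspeed 111.1 kt
Leg 5: heading 160.8°; drift -21.1° → track 139.7°, groundspeed 64.4 kt

Leg 1: track=29.5°, groundspeed=130.6 kt
Leg 2: track=23.0°, groundspeed=131.6 kt
Leg 3: track=233.7°, groundspeed=57.5 kt
Leg 4: track=68.8°, groundspeed=111.1 kt
Leg 5: track=139.7°, groundspeed=64.4 kt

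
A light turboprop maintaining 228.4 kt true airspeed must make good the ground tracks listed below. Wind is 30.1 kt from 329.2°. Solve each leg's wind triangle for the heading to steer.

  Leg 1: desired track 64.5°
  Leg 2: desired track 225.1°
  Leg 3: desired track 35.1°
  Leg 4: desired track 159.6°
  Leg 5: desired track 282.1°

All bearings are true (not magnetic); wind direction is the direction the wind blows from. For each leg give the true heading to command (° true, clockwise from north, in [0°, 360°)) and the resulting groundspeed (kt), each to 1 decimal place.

Leg 1: desired track 64.5°; wind correction -7.5° → command heading 57.0°, groundspeed 229.2 kt
Leg 2: desired track 225.1°; wind correction +7.3° → command heading 232.4°, groundspeed 233.9 kt
Leg 3: desired track 35.1°; wind correction -6.9° → command heading 28.2°, groundspeed 214.5 kt
Leg 4: desired track 159.6°; wind correction +1.4° → command heading 161.0°, groundspeed 257.9 kt
Leg 5: desired track 282.1°; wind correction +5.5° → command heading 287.6°, groundspeed 206.8 kt

Leg 1: heading=57.0°, groundspeed=229.2 kt
Leg 2: heading=232.4°, groundspeed=233.9 kt
Leg 3: heading=28.2°, groundspeed=214.5 kt
Leg 4: heading=161.0°, groundspeed=257.9 kt
Leg 5: heading=287.6°, groundspeed=206.8 kt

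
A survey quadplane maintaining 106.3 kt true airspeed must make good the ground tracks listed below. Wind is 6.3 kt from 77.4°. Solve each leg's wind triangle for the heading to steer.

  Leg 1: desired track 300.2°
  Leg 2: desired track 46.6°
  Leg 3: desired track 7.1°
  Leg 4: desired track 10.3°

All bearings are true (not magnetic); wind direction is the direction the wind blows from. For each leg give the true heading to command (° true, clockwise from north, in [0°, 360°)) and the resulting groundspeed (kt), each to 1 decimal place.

Leg 1: heading=302.5°, groundspeed=110.8 kt
Leg 2: heading=48.3°, groundspeed=100.8 kt
Leg 3: heading=10.3°, groundspeed=104.0 kt
Leg 4: heading=13.4°, groundspeed=103.7 kt

Leg 1: desired track 300.2°; wind correction +2.3° → command heading 302.5°, groundspeed 110.8 kt
Leg 2: desired track 46.6°; wind correction +1.7° → command heading 48.3°, groundspeed 100.8 kt
Leg 3: desired track 7.1°; wind correction +3.2° → command heading 10.3°, groundspeed 104.0 kt
Leg 4: desired track 10.3°; wind correction +3.1° → command heading 13.4°, groundspeed 103.7 kt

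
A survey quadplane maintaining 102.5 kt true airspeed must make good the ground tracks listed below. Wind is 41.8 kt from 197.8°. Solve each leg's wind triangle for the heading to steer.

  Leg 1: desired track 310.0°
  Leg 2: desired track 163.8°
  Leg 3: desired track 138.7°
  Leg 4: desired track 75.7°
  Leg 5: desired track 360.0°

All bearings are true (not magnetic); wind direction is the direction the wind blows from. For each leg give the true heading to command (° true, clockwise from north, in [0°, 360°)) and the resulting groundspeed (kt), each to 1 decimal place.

Leg 1: desired track 310.0°; wind correction -22.2° → command heading 287.8°, groundspeed 110.7 kt
Leg 2: desired track 163.8°; wind correction +13.2° → command heading 177.0°, groundspeed 65.1 kt
Leg 3: desired track 138.7°; wind correction +20.5° → command heading 159.2°, groundspeed 74.6 kt
Leg 4: desired track 75.7°; wind correction +20.2° → command heading 95.9°, groundspeed 118.4 kt
Leg 5: desired track 360.0°; wind correction -7.2° → command heading 352.8°, groundspeed 141.5 kt

Leg 1: heading=287.8°, groundspeed=110.7 kt
Leg 2: heading=177.0°, groundspeed=65.1 kt
Leg 3: heading=159.2°, groundspeed=74.6 kt
Leg 4: heading=95.9°, groundspeed=118.4 kt
Leg 5: heading=352.8°, groundspeed=141.5 kt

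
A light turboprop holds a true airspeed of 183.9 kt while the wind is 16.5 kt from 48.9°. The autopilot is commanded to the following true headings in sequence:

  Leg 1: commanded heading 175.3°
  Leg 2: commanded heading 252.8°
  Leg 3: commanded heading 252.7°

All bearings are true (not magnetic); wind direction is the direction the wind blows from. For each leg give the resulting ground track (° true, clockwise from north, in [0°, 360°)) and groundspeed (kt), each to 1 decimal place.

Leg 1: heading 175.3°; drift +3.9° → track 179.2°, groundspeed 194.1 kt
Leg 2: heading 252.8°; drift -1.9° → track 250.9°, groundspeed 199.1 kt
Leg 3: heading 252.7°; drift -1.9° → track 250.8°, groundspeed 199.1 kt

Leg 1: track=179.2°, groundspeed=194.1 kt
Leg 2: track=250.9°, groundspeed=199.1 kt
Leg 3: track=250.8°, groundspeed=199.1 kt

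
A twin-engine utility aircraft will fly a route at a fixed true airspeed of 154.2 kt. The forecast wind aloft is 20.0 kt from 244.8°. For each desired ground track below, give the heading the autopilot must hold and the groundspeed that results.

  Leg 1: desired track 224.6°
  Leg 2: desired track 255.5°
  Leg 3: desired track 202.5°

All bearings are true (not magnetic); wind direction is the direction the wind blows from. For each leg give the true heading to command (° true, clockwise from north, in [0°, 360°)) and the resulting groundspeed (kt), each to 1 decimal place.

Leg 1: heading=227.2°, groundspeed=135.3 kt
Leg 2: heading=254.1°, groundspeed=134.5 kt
Leg 3: heading=207.5°, groundspeed=138.8 kt

Leg 1: desired track 224.6°; wind correction +2.6° → command heading 227.2°, groundspeed 135.3 kt
Leg 2: desired track 255.5°; wind correction -1.4° → command heading 254.1°, groundspeed 134.5 kt
Leg 3: desired track 202.5°; wind correction +5.0° → command heading 207.5°, groundspeed 138.8 kt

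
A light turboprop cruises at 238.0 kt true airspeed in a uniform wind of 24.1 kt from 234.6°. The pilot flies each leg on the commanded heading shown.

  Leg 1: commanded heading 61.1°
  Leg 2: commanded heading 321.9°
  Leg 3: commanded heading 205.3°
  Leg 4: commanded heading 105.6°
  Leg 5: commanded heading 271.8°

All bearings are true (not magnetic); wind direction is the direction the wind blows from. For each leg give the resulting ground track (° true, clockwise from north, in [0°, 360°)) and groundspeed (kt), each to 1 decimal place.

Leg 1: heading 61.1°; drift -0.6° → track 60.5°, groundspeed 262.0 kt
Leg 2: heading 321.9°; drift +5.8° → track 327.7°, groundspeed 238.1 kt
Leg 3: heading 205.3°; drift -3.1° → track 202.2°, groundspeed 217.3 kt
Leg 4: heading 105.6°; drift -4.2° → track 101.4°, groundspeed 253.9 kt
Leg 5: heading 271.8°; drift +3.8° → track 275.6°, groundspeed 219.3 kt

Leg 1: track=60.5°, groundspeed=262.0 kt
Leg 2: track=327.7°, groundspeed=238.1 kt
Leg 3: track=202.2°, groundspeed=217.3 kt
Leg 4: track=101.4°, groundspeed=253.9 kt
Leg 5: track=275.6°, groundspeed=219.3 kt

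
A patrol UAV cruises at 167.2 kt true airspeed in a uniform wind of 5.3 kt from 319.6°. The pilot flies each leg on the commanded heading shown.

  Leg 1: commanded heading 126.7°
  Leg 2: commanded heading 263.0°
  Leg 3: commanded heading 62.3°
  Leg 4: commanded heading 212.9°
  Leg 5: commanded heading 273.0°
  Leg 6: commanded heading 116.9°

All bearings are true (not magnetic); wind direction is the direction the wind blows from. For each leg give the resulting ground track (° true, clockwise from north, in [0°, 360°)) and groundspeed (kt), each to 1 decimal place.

Leg 1: heading 126.7°; drift +0.4° → track 127.1°, groundspeed 172.4 kt
Leg 2: heading 263.0°; drift -1.5° → track 261.5°, groundspeed 164.3 kt
Leg 3: heading 62.3°; drift +1.8° → track 64.1°, groundspeed 168.4 kt
Leg 4: heading 212.9°; drift -1.7° → track 211.2°, groundspeed 168.8 kt
Leg 5: heading 273.0°; drift -1.3° → track 271.7°, groundspeed 163.6 kt
Leg 6: heading 116.9°; drift +0.7° → track 117.6°, groundspeed 172.1 kt

Leg 1: track=127.1°, groundspeed=172.4 kt
Leg 2: track=261.5°, groundspeed=164.3 kt
Leg 3: track=64.1°, groundspeed=168.4 kt
Leg 4: track=211.2°, groundspeed=168.8 kt
Leg 5: track=271.7°, groundspeed=163.6 kt
Leg 6: track=117.6°, groundspeed=172.1 kt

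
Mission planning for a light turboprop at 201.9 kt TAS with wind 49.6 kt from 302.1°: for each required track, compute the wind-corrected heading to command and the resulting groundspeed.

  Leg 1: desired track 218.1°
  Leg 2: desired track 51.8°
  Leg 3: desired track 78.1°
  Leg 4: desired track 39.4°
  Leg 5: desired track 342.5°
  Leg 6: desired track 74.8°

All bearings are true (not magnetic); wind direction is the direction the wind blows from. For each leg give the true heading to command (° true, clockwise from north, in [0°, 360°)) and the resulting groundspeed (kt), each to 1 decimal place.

Leg 1: heading=232.2°, groundspeed=190.6 kt
Leg 2: heading=38.4°, groundspeed=213.1 kt
Leg 3: heading=68.3°, groundspeed=234.6 kt
Leg 4: heading=25.3°, groundspeed=202.1 kt
Leg 5: heading=333.3°, groundspeed=161.6 kt
Leg 6: heading=64.4°, groundspeed=232.2 kt

Leg 1: desired track 218.1°; wind correction +14.1° → command heading 232.2°, groundspeed 190.6 kt
Leg 2: desired track 51.8°; wind correction -13.4° → command heading 38.4°, groundspeed 213.1 kt
Leg 3: desired track 78.1°; wind correction -9.8° → command heading 68.3°, groundspeed 234.6 kt
Leg 4: desired track 39.4°; wind correction -14.1° → command heading 25.3°, groundspeed 202.1 kt
Leg 5: desired track 342.5°; wind correction -9.2° → command heading 333.3°, groundspeed 161.6 kt
Leg 6: desired track 74.8°; wind correction -10.4° → command heading 64.4°, groundspeed 232.2 kt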